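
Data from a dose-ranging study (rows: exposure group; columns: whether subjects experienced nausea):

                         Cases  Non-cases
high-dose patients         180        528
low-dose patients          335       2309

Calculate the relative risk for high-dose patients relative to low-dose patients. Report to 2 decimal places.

RR: 2.01

risk, high-dose patients = 180/708 = 0.2542
risk, low-dose patients = 335/2644 = 0.1267
RR = 0.2542 / 0.1267 = 2.01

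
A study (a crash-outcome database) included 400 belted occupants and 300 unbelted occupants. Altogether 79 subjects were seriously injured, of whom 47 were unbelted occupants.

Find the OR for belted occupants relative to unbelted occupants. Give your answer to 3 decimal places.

belted occupants with the outcome: 79 − 47 = 32
belted occupants without the outcome: 400 − 32 = 368
unbelted occupants without the outcome: 300 − 47 = 253
odds, belted occupants = 32/368 = 0.0870
odds, unbelted occupants = 47/253 = 0.1858
OR = 0.0870 / 0.1858 = 0.468

OR ≈ 0.468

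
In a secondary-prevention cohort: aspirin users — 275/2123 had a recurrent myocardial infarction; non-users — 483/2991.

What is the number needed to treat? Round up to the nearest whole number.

risk, aspirin users = 275/2123 = 0.129534
risk, non-users = 483/2991 = 0.161484
absolute risk difference = 0.031951
1 / 0.031951 = 31.298 → round up → 32

32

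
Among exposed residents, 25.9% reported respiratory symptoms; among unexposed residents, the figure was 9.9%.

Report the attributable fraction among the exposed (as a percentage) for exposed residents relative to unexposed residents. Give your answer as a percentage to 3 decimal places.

AR% = (0.2590 − 0.0990) / 0.2590 = 0.6178 → 61.776%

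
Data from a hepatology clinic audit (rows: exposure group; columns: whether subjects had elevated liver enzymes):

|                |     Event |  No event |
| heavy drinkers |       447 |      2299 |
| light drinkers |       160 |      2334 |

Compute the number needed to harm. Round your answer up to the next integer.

risk, heavy drinkers = 447/2746 = 0.162782
risk, light drinkers = 160/2494 = 0.064154
absolute risk difference = 0.098628
1 / 0.098628 = 10.139 → round up → 11

NNH: 11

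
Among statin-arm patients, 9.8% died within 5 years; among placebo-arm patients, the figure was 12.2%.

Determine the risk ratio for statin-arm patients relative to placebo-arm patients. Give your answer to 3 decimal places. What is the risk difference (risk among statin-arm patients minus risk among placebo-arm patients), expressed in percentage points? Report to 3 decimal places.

RR = 0.803; RD = -2.400

RR = 0.0980 / 0.1220 = 0.803
risk difference = 0.0980 − 0.1220 = -0.0240 → -2.400 percentage points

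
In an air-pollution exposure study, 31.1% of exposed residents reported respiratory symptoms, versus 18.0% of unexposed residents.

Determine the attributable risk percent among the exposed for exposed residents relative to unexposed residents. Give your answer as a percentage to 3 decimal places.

AR% = (0.3110 − 0.1800) / 0.3110 = 0.4212 → 42.122%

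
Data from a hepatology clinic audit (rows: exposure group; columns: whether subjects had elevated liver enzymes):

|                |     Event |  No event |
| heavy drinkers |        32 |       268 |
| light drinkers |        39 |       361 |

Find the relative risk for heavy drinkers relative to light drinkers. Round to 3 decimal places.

risk, heavy drinkers = 32/300 = 0.1067
risk, light drinkers = 39/400 = 0.0975
RR = 0.1067 / 0.0975 = 1.094

1.094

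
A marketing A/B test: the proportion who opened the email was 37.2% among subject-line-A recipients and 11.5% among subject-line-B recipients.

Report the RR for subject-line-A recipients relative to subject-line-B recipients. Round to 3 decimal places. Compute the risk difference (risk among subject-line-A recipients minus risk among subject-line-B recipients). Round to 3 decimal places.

RR = 0.3720 / 0.1150 = 3.235
risk difference = 0.3720 − 0.1150 = 0.257

RR = 3.235; RD = 0.257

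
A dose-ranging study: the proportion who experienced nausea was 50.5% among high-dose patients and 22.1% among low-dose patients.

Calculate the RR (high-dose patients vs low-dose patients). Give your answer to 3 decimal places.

RR = 0.5050 / 0.2210 = 2.285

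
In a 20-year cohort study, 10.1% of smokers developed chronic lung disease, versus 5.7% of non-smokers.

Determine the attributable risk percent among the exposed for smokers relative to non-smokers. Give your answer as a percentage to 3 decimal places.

AR% = (0.1010 − 0.0570) / 0.1010 = 0.4356 → 43.564%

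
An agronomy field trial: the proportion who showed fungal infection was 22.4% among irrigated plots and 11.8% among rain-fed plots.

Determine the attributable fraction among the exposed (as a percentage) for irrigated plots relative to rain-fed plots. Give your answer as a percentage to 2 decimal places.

AR% = (0.2240 − 0.1180) / 0.2240 = 0.4732 → 47.32%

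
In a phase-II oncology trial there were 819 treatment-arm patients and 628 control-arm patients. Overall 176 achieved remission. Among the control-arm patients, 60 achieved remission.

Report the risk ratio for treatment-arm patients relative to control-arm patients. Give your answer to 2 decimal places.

1.48

treatment-arm patients with the outcome: 176 − 60 = 116
treatment-arm patients without the outcome: 819 − 116 = 703
control-arm patients without the outcome: 628 − 60 = 568
risk, treatment-arm patients = 116/819 = 0.1416
risk, control-arm patients = 60/628 = 0.0955
RR = 0.1416 / 0.0955 = 1.48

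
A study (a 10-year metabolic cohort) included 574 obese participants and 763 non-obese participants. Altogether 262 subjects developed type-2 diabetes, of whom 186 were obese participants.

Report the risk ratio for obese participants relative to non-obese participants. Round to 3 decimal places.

obese participants without the outcome: 574 − 186 = 388
non-obese participants with the outcome: 262 − 186 = 76
non-obese participants without the outcome: 763 − 76 = 687
risk, obese participants = 186/574 = 0.3240
risk, non-obese participants = 76/763 = 0.0996
RR = 0.3240 / 0.0996 = 3.253

RR ≈ 3.253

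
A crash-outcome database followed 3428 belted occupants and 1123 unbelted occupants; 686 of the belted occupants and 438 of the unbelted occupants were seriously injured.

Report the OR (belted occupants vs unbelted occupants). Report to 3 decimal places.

OR = (686 × 685) / (2742 × 438) = 469910/1200996 ≈ 0.391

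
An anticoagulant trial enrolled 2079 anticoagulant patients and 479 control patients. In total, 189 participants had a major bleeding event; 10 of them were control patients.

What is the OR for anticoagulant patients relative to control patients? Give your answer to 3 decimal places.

anticoagulant patients with the outcome: 189 − 10 = 179
anticoagulant patients without the outcome: 2079 − 179 = 1900
control patients without the outcome: 479 − 10 = 469
OR = (179 × 469) / (1900 × 10) = 83951/19000 ≈ 4.418

OR: 4.418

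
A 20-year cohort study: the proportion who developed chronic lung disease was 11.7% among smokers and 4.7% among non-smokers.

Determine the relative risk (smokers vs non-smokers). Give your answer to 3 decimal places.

RR = 0.11700 / 0.04700 = 2.489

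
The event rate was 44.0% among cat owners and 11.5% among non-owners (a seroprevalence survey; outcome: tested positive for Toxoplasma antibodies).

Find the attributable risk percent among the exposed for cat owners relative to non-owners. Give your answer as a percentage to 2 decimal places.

AR% = (0.4400 − 0.1150) / 0.4400 = 0.7386 → 73.86%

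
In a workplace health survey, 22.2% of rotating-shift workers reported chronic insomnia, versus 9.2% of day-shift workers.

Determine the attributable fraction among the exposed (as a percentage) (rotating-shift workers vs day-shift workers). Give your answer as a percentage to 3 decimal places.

AR% = (0.2220 − 0.0920) / 0.2220 = 0.5856 → 58.559%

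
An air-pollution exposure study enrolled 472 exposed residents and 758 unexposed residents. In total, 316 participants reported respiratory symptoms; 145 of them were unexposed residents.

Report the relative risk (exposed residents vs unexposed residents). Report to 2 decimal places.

1.89

exposed residents with the outcome: 316 − 145 = 171
exposed residents without the outcome: 472 − 171 = 301
unexposed residents without the outcome: 758 − 145 = 613
risk, exposed residents = 171/472 = 0.3623
risk, unexposed residents = 145/758 = 0.1913
RR = 0.3623 / 0.1913 = 1.89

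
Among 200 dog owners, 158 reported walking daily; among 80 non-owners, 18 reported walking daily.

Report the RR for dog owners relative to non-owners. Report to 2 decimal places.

risk, dog owners = 158/200 = 0.7900
risk, non-owners = 18/80 = 0.2250
RR = 0.7900 / 0.2250 = 3.51

RR: 3.51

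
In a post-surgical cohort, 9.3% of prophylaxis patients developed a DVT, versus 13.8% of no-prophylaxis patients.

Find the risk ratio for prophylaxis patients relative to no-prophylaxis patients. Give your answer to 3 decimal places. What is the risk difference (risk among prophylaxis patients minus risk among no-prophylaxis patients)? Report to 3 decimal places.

RR = 0.0930 / 0.1380 = 0.674
risk difference = 0.0930 − 0.1380 = -0.045

RR = 0.674; RD = -0.045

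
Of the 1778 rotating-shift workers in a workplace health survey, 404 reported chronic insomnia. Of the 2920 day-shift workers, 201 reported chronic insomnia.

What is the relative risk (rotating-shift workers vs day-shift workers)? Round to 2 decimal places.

3.30

risk, rotating-shift workers = 404/1778 = 0.2272
risk, day-shift workers = 201/2920 = 0.0688
RR = 0.2272 / 0.0688 = 3.30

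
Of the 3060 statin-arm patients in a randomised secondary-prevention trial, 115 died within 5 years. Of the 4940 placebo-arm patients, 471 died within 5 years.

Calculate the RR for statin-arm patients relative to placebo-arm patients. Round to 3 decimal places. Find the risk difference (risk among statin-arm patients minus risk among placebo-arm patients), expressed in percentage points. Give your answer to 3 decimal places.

risk, statin-arm patients = 115/3060 = 0.03758
risk, placebo-arm patients = 471/4940 = 0.09534
RR = 0.03758 / 0.09534 = 0.394
risk difference = 0.03758 − 0.09534 = -0.05776 → -5.776 percentage points

RR = 0.394; RD = -5.776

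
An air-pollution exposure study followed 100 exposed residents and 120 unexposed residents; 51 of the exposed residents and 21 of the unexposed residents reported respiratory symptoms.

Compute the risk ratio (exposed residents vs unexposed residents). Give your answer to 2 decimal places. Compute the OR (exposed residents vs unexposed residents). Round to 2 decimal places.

RR = 2.91; OR = 4.91

risk, exposed residents = 51/100 = 0.5100
risk, unexposed residents = 21/120 = 0.1750
RR = 0.5100 / 0.1750 = 2.91
OR = (51 × 99) / (49 × 21) = 5049/1029 ≈ 4.91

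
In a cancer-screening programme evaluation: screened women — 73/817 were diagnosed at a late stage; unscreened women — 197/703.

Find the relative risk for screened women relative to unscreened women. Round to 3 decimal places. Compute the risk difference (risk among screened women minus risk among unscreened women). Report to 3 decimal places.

risk, screened women = 73/817 = 0.0894
risk, unscreened women = 197/703 = 0.2802
RR = 0.0894 / 0.2802 = 0.319
risk difference = 0.0894 − 0.2802 = -0.191

RR = 0.319; RD = -0.191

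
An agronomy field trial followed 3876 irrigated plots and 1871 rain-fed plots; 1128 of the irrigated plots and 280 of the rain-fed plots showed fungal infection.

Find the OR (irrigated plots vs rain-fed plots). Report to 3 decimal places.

2.332

odds, irrigated plots = 1128/2748 = 0.4105
odds, rain-fed plots = 280/1591 = 0.1760
OR = 0.4105 / 0.1760 = 2.332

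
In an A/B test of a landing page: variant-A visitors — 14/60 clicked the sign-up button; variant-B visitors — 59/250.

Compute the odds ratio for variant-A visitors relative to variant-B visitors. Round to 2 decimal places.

0.99

odds, variant-A visitors = 14/46 = 0.3043
odds, variant-B visitors = 59/191 = 0.3089
OR = 0.3043 / 0.3089 = 0.99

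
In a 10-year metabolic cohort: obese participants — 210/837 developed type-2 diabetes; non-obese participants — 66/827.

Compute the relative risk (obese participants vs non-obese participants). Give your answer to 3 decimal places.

risk, obese participants = 210/837 = 0.2509
risk, non-obese participants = 66/827 = 0.0798
RR = 0.2509 / 0.0798 = 3.144

3.144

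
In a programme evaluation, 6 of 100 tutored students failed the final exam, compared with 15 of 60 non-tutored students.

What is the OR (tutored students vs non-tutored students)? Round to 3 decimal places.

OR: 0.191

odds, tutored students = 6/94 = 0.0638
odds, non-tutored students = 15/45 = 0.3333
OR = 0.0638 / 0.3333 = 0.191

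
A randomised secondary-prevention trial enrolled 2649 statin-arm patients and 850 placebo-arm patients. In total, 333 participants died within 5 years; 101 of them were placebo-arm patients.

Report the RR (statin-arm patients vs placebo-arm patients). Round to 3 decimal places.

RR ≈ 0.737

statin-arm patients with the outcome: 333 − 101 = 232
statin-arm patients without the outcome: 2649 − 232 = 2417
placebo-arm patients without the outcome: 850 − 101 = 749
risk, statin-arm patients = 232/2649 = 0.0876
risk, placebo-arm patients = 101/850 = 0.1188
RR = 0.0876 / 0.1188 = 0.737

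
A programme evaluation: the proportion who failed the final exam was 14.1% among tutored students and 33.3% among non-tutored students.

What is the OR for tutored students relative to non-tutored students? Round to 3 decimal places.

OR = 0.329

odds, tutored students = 0.1410/0.8590 = 0.1641
odds, non-tutored students = 0.3330/0.6670 = 0.4993
OR = 0.1641 / 0.4993 = 0.329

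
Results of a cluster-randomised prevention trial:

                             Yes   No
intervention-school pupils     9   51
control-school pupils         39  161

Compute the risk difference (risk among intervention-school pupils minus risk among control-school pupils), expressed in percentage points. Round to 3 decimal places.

-4.500

risk, intervention-school pupils = 9/60 = 0.1500
risk, control-school pupils = 39/200 = 0.1950
risk difference = 0.1500 − 0.1950 = -0.0450 → -4.500 percentage points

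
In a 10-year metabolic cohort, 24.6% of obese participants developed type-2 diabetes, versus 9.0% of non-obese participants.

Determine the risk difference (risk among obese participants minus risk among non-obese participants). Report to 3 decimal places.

risk difference = 0.2460 − 0.0900 = 0.156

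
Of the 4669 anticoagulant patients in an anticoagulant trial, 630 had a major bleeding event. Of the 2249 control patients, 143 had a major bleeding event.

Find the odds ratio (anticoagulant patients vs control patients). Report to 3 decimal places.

odds, anticoagulant patients = 630/4039 = 0.1560
odds, control patients = 143/2106 = 0.0679
OR = 0.1560 / 0.0679 = 2.297

OR ≈ 2.297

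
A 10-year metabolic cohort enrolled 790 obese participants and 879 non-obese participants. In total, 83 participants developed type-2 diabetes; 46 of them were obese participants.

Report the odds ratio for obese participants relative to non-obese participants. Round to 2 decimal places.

obese participants without the outcome: 790 − 46 = 744
non-obese participants with the outcome: 83 − 46 = 37
non-obese participants without the outcome: 879 − 37 = 842
odds, obese participants = 46/744 = 0.06183
odds, non-obese participants = 37/842 = 0.04394
OR = 0.06183 / 0.04394 = 1.41

1.41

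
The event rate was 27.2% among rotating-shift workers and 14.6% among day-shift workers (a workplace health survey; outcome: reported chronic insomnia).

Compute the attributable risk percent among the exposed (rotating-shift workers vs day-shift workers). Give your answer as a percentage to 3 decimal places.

AR% = (0.2720 − 0.1460) / 0.2720 = 0.4632 → 46.324%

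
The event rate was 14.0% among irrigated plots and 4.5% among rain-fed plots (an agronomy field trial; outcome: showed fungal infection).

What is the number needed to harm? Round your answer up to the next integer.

absolute risk difference = 0.095000
1 / 0.095000 = 10.526 → round up → 11

11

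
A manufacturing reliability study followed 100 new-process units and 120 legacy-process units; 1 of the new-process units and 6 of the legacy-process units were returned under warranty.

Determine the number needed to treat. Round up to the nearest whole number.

25

risk, new-process units = 1/100 = 0.010000
risk, legacy-process units = 6/120 = 0.050000
absolute risk difference = 0.040000
1 / 0.040000 = 25.000 → round up → 25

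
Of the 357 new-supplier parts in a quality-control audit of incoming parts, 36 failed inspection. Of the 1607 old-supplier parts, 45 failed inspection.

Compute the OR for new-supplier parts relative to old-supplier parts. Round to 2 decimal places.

odds, new-supplier parts = 36/321 = 0.11215
odds, old-supplier parts = 45/1562 = 0.02881
OR = 0.11215 / 0.02881 = 3.89

3.89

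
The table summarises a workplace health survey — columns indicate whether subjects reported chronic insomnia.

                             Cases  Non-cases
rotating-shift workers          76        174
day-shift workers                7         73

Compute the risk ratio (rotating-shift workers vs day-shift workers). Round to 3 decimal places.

3.474

risk, rotating-shift workers = 76/250 = 0.3040
risk, day-shift workers = 7/80 = 0.0875
RR = 0.3040 / 0.0875 = 3.474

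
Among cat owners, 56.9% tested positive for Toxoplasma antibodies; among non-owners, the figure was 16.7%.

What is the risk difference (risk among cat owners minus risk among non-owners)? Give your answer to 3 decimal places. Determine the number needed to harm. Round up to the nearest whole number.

risk difference = 0.5690 − 0.1670 = 0.402
absolute risk difference = 0.402000
1 / 0.402000 = 2.488 → round up → 3

RD = 0.402; NNH = 3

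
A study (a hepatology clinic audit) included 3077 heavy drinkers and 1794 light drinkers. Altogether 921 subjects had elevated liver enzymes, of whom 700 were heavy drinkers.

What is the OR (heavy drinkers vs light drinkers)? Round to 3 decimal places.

heavy drinkers without the outcome: 3077 − 700 = 2377
light drinkers with the outcome: 921 − 700 = 221
light drinkers without the outcome: 1794 − 221 = 1573
odds, heavy drinkers = 700/2377 = 0.2945
odds, light drinkers = 221/1573 = 0.1405
OR = 0.2945 / 0.1405 = 2.096

2.096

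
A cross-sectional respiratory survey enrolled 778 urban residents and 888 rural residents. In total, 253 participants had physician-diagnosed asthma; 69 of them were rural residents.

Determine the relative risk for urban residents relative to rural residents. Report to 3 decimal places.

3.044

urban residents with the outcome: 253 − 69 = 184
urban residents without the outcome: 778 − 184 = 594
rural residents without the outcome: 888 − 69 = 819
risk, urban residents = 184/778 = 0.2365
risk, rural residents = 69/888 = 0.0777
RR = 0.2365 / 0.0777 = 3.044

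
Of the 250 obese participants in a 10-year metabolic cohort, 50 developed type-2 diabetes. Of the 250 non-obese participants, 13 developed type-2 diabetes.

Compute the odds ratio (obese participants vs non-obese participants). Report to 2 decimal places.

OR = (50 × 237) / (200 × 13) = 11850/2600 ≈ 4.56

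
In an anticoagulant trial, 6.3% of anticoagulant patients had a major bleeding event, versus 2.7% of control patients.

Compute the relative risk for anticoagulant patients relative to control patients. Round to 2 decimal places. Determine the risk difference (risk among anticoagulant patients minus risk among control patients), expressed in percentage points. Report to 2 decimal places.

RR = 0.06300 / 0.02700 = 2.33
risk difference = 0.06300 − 0.02700 = 0.03600 → 3.60 percentage points

RR = 2.33; RD = 3.60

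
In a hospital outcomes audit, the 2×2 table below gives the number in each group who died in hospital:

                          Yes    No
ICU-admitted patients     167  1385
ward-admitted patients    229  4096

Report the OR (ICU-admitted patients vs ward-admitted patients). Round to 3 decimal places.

OR = 2.157

odds, ICU-admitted patients = 167/1385 = 0.1206
odds, ward-admitted patients = 229/4096 = 0.0559
OR = 0.1206 / 0.0559 = 2.157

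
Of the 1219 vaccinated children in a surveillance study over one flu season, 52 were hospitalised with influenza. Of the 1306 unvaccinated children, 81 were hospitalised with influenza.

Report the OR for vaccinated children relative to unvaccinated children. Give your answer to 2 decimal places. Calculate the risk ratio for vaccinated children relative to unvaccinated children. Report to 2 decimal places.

OR = 0.67; RR = 0.69

OR = (52 × 1225) / (1167 × 81) = 63700/94527 ≈ 0.67
risk, vaccinated children = 52/1219 = 0.04266
risk, unvaccinated children = 81/1306 = 0.06202
RR = 0.04266 / 0.06202 = 0.69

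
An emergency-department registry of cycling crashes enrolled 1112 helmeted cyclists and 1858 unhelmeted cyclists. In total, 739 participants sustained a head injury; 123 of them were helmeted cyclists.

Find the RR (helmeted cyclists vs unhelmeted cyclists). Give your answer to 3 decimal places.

RR: 0.334

helmeted cyclists without the outcome: 1112 − 123 = 989
unhelmeted cyclists with the outcome: 739 − 123 = 616
unhelmeted cyclists without the outcome: 1858 − 616 = 1242
risk, helmeted cyclists = 123/1112 = 0.1106
risk, unhelmeted cyclists = 616/1858 = 0.3315
RR = 0.1106 / 0.3315 = 0.334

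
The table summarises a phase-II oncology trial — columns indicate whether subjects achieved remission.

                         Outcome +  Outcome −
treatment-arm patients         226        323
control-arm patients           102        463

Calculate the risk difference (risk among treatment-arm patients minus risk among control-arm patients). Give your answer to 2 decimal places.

risk, treatment-arm patients = 226/549 = 0.4117
risk, control-arm patients = 102/565 = 0.1805
risk difference = 0.4117 − 0.1805 = 0.23

RD ≈ 0.23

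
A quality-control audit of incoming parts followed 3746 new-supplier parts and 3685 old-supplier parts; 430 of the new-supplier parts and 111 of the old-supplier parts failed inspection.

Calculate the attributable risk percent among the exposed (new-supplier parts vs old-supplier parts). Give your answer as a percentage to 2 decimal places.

risk, new-supplier parts = 430/3746 = 0.11479
risk, old-supplier parts = 111/3685 = 0.03012
AR% = (0.11479 − 0.03012) / 0.11479 = 0.7376 → 73.76%

AR% ≈ 73.76%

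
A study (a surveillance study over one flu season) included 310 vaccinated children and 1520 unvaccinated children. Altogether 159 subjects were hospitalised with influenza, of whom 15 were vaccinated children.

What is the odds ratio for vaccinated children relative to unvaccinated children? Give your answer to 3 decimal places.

vaccinated children without the outcome: 310 − 15 = 295
unvaccinated children with the outcome: 159 − 15 = 144
unvaccinated children without the outcome: 1520 − 144 = 1376
OR = (15 × 1376) / (295 × 144) = 20640/42480 ≈ 0.486

OR: 0.486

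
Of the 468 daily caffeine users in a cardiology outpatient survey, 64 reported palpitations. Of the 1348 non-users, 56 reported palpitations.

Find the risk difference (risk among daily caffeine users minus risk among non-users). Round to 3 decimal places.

0.095

risk, daily caffeine users = 64/468 = 0.13675
risk, non-users = 56/1348 = 0.04154
risk difference = 0.13675 − 0.04154 = 0.095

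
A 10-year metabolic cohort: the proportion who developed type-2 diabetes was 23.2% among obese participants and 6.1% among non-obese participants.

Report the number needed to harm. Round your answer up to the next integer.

6

absolute risk difference = 0.171000
1 / 0.171000 = 5.848 → round up → 6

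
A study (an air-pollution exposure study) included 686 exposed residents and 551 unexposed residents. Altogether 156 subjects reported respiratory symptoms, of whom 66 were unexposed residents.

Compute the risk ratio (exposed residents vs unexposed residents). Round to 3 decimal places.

exposed residents with the outcome: 156 − 66 = 90
exposed residents without the outcome: 686 − 90 = 596
unexposed residents without the outcome: 551 − 66 = 485
risk, exposed residents = 90/686 = 0.1312
risk, unexposed residents = 66/551 = 0.1198
RR = 0.1312 / 0.1198 = 1.095

RR ≈ 1.095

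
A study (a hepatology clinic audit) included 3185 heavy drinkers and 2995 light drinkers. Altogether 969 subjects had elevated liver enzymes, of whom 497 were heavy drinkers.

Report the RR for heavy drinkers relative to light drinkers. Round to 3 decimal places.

RR: 0.990

heavy drinkers without the outcome: 3185 − 497 = 2688
light drinkers with the outcome: 969 − 497 = 472
light drinkers without the outcome: 2995 − 472 = 2523
risk, heavy drinkers = 497/3185 = 0.1560
risk, light drinkers = 472/2995 = 0.1576
RR = 0.1560 / 0.1576 = 0.990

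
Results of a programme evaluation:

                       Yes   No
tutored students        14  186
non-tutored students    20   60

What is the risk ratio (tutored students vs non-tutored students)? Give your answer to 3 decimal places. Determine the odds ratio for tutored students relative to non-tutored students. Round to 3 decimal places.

RR = 0.280; OR = 0.226

risk, tutored students = 14/200 = 0.0700
risk, non-tutored students = 20/80 = 0.2500
RR = 0.0700 / 0.2500 = 0.280
odds, tutored students = 14/186 = 0.0753
odds, non-tutored students = 20/60 = 0.3333
OR = 0.0753 / 0.3333 = 0.226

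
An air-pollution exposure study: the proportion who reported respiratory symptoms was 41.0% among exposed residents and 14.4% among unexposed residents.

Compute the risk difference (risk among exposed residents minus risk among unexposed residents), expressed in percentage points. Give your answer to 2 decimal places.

26.60

risk difference = 0.4100 − 0.1440 = 0.2660 → 26.60 percentage points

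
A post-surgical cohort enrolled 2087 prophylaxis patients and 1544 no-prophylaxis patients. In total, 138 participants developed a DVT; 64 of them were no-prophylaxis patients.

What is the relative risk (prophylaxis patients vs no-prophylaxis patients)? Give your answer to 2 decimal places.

0.86

prophylaxis patients with the outcome: 138 − 64 = 74
prophylaxis patients without the outcome: 2087 − 74 = 2013
no-prophylaxis patients without the outcome: 1544 − 64 = 1480
risk, prophylaxis patients = 74/2087 = 0.03546
risk, no-prophylaxis patients = 64/1544 = 0.04145
RR = 0.03546 / 0.04145 = 0.86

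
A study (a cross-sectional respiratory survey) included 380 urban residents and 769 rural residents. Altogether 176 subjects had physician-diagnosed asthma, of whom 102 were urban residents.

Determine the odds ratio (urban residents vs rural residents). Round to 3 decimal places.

3.446

urban residents without the outcome: 380 − 102 = 278
rural residents with the outcome: 176 − 102 = 74
rural residents without the outcome: 769 − 74 = 695
OR = (102 × 695) / (278 × 74) = 70890/20572 ≈ 3.446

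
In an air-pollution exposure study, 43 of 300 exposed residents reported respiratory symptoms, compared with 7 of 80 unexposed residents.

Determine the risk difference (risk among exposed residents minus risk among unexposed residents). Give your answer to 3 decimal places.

risk, exposed residents = 43/300 = 0.1433
risk, unexposed residents = 7/80 = 0.0875
risk difference = 0.1433 − 0.0875 = 0.056

RD: 0.056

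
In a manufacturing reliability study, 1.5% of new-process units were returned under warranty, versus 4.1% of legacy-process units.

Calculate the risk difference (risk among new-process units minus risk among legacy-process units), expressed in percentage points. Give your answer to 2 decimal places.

risk difference = 0.01500 − 0.04100 = -0.02600 → -2.60 percentage points

RD ≈ -2.60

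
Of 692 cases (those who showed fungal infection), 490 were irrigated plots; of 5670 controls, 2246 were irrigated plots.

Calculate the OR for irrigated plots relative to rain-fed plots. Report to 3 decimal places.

odds, irrigated plots = 490/2246 = 0.2182
odds, rain-fed plots = 202/3424 = 0.0590
OR = 0.2182 / 0.0590 = 3.698

OR: 3.698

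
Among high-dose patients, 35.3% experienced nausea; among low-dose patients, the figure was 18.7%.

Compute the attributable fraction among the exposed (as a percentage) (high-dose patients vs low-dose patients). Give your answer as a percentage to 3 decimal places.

AR% = (0.3530 − 0.1870) / 0.3530 = 0.4703 → 47.025%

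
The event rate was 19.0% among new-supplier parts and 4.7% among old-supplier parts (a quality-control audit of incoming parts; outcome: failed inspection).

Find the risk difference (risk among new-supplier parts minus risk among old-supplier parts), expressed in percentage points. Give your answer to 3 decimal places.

risk difference = 0.19000 − 0.04700 = 0.14300 → 14.300 percentage points

RD = 14.300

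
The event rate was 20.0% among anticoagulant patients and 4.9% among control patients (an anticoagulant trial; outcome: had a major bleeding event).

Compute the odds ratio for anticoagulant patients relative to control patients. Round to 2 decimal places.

odds, anticoagulant patients = 0.20000/0.80000 = 0.25000
odds, control patients = 0.04900/0.95100 = 0.05152
OR = 0.25000 / 0.05152 = 4.85

4.85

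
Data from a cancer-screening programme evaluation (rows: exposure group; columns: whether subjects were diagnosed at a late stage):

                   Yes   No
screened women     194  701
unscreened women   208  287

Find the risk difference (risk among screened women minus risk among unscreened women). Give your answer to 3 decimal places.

risk, screened women = 194/895 = 0.2168
risk, unscreened women = 208/495 = 0.4202
risk difference = 0.2168 − 0.4202 = -0.203

-0.203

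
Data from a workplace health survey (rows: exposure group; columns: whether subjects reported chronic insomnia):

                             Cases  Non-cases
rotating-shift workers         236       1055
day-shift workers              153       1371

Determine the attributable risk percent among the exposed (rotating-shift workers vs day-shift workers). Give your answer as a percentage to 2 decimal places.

AR%: 45.08%

risk, rotating-shift workers = 236/1291 = 0.1828
risk, day-shift workers = 153/1524 = 0.1004
AR% = (0.1828 − 0.1004) / 0.1828 = 0.4508 → 45.08%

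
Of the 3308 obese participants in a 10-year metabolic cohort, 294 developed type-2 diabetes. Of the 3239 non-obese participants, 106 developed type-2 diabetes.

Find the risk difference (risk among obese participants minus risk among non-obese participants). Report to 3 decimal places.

RD = 0.056

risk, obese participants = 294/3308 = 0.08888
risk, non-obese participants = 106/3239 = 0.03273
risk difference = 0.08888 − 0.03273 = 0.056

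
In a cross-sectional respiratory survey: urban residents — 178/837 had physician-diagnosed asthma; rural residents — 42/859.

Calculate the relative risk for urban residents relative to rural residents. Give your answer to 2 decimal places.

risk, urban residents = 178/837 = 0.21266
risk, rural residents = 42/859 = 0.04889
RR = 0.21266 / 0.04889 = 4.35

4.35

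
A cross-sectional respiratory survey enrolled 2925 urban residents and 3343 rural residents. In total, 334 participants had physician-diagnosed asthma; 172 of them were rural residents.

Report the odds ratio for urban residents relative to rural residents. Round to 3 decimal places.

urban residents with the outcome: 334 − 172 = 162
urban residents without the outcome: 2925 − 162 = 2763
rural residents without the outcome: 3343 − 172 = 3171
OR = (162 × 3171) / (2763 × 172) = 513702/475236 ≈ 1.081

1.081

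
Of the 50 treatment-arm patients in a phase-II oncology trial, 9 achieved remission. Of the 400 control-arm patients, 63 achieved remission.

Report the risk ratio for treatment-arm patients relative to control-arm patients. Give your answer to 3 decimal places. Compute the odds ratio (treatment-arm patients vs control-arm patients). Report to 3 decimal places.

RR = 1.143; OR = 1.174

risk, treatment-arm patients = 9/50 = 0.1800
risk, control-arm patients = 63/400 = 0.1575
RR = 0.1800 / 0.1575 = 1.143
odds, treatment-arm patients = 9/41 = 0.2195
odds, control-arm patients = 63/337 = 0.1869
OR = 0.2195 / 0.1869 = 1.174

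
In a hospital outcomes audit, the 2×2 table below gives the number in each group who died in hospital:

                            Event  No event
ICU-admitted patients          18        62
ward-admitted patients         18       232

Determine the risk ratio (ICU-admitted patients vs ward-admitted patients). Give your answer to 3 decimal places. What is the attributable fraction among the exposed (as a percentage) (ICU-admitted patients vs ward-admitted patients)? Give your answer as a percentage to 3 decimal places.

RR = 3.125; AR% = 68.000%

risk, ICU-admitted patients = 18/80 = 0.2250
risk, ward-admitted patients = 18/250 = 0.0720
RR = 0.2250 / 0.0720 = 3.125
AR% = (0.2250 − 0.0720) / 0.2250 = 0.6800 → 68.000%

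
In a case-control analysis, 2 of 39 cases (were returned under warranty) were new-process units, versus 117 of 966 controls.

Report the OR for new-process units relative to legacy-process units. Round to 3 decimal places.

0.392

odds, new-process units = 2/117 = 0.01709
odds, legacy-process units = 37/849 = 0.04358
OR = 0.01709 / 0.04358 = 0.392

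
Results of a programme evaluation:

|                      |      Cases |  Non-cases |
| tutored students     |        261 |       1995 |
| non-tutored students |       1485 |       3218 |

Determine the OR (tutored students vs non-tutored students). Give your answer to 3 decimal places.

OR = (261 × 3218) / (1995 × 1485) = 839898/2962575 ≈ 0.284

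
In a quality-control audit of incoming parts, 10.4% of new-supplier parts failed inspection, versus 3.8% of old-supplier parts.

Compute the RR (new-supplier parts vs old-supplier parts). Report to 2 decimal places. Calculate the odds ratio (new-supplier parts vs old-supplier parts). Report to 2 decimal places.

RR = 0.10400 / 0.03800 = 2.74
odds, new-supplier parts = 0.10400/0.89600 = 0.11607
odds, old-supplier parts = 0.03800/0.96200 = 0.03950
OR = 0.11607 / 0.03950 = 2.94

RR = 2.74; OR = 2.94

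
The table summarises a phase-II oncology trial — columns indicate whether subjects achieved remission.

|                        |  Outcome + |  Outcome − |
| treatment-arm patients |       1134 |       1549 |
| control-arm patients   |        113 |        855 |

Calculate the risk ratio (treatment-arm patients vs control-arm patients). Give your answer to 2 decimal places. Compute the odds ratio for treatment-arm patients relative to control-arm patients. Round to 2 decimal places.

risk, treatment-arm patients = 1134/2683 = 0.4227
risk, control-arm patients = 113/968 = 0.1167
RR = 0.4227 / 0.1167 = 3.62
odds, treatment-arm patients = 1134/1549 = 0.7321
odds, control-arm patients = 113/855 = 0.1322
OR = 0.7321 / 0.1322 = 5.54

RR = 3.62; OR = 5.54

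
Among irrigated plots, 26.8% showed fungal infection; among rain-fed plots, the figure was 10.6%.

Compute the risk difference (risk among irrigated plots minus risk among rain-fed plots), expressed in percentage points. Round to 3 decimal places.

risk difference = 0.2680 − 0.1060 = 0.1620 → 16.200 percentage points

16.200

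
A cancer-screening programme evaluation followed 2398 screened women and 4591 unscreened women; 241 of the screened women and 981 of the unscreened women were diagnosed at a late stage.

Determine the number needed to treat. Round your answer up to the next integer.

9

risk, screened women = 241/2398 = 0.100500
risk, unscreened women = 981/4591 = 0.213679
absolute risk difference = 0.113179
1 / 0.113179 = 8.836 → round up → 9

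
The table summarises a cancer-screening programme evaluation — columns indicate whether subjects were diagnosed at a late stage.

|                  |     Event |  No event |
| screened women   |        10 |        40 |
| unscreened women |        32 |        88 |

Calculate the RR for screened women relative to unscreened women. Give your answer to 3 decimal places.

risk, screened women = 10/50 = 0.2000
risk, unscreened women = 32/120 = 0.2667
RR = 0.2000 / 0.2667 = 0.750

RR: 0.750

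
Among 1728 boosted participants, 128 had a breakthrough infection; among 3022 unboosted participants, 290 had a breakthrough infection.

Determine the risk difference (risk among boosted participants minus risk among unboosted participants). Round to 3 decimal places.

risk, boosted participants = 128/1728 = 0.0741
risk, unboosted participants = 290/3022 = 0.0960
risk difference = 0.0741 − 0.0960 = -0.022

-0.022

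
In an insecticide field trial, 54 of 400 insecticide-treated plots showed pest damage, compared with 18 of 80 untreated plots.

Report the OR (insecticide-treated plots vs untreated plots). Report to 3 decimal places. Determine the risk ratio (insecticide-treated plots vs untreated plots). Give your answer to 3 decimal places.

odds, insecticide-treated plots = 54/346 = 0.1561
odds, untreated plots = 18/62 = 0.2903
OR = 0.1561 / 0.2903 = 0.538
risk, insecticide-treated plots = 54/400 = 0.1350
risk, untreated plots = 18/80 = 0.2250
RR = 0.1350 / 0.2250 = 0.600

OR = 0.538; RR = 0.600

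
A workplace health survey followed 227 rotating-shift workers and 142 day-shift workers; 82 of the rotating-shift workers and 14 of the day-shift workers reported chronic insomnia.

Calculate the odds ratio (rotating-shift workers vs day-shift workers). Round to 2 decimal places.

OR = 5.17

odds, rotating-shift workers = 82/145 = 0.5655
odds, day-shift workers = 14/128 = 0.1094
OR = 0.5655 / 0.1094 = 5.17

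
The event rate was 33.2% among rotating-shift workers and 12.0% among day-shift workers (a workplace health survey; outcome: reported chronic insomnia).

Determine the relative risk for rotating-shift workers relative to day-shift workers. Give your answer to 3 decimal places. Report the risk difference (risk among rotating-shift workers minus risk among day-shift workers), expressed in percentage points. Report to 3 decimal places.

RR = 2.767; RD = 21.200

RR = 0.3320 / 0.1200 = 2.767
risk difference = 0.3320 − 0.1200 = 0.2120 → 21.200 percentage points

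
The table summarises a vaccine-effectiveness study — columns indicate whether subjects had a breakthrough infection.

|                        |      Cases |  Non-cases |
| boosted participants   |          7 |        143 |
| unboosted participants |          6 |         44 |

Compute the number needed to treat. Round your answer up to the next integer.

risk, boosted participants = 7/150 = 0.046667
risk, unboosted participants = 6/50 = 0.120000
absolute risk difference = 0.073333
1 / 0.073333 = 13.636 → round up → 14

NNT: 14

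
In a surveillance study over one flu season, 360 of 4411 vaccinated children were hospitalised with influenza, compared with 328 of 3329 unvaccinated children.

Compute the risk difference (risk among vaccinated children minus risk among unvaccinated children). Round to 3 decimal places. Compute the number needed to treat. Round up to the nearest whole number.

RD = -0.017; NNT = 60

risk, vaccinated children = 360/4411 = 0.0816
risk, unvaccinated children = 328/3329 = 0.0985
risk difference = 0.0816 − 0.0985 = -0.017
absolute risk difference = 0.016914
1 / 0.016914 = 59.123 → round up → 60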